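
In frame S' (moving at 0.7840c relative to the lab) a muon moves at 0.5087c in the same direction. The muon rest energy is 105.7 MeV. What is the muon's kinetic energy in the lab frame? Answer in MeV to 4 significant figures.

u_lab = (0.5087 + 0.7840)/(1 + 0.5087×0.7840) = 0.9241355
γ = 1/√(1 − 0.9241355²) = 2.61736
K = (γ − 1)m₀c² = (2.61736 − 1) × 105.7 = 1.61736 × 105.7 = 171.0 MeV

K ≈ 171.0 MeV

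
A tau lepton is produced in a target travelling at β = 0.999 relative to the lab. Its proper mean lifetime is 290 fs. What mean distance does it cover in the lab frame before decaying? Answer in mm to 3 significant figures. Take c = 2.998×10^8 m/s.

d ≈ 1.94 mm

γ = 1/√(1 − 0.999²) = 22.366
Dilated lifetime: Δt = γτ₀ = 22.366 × 290 fs = 6486.2 fs
d = vΔt = 0.999c × 6486.2 fs = 2.9950×10^8 m/s × 6.4862×10^-12 s = 1.94 mm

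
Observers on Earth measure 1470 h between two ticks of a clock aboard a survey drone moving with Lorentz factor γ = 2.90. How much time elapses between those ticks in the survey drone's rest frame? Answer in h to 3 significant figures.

γ = 2.90 (given)
Proper time: τ₀ = Δt/γ = 1470/2.90 = 507 h

τ₀ ≈ 507 h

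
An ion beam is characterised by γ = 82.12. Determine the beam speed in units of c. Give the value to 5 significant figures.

β ≈ 0.99993

β = √(1 − 1/γ²) = √(1 − 1/82.12²) = √(0.9998517) = 0.99993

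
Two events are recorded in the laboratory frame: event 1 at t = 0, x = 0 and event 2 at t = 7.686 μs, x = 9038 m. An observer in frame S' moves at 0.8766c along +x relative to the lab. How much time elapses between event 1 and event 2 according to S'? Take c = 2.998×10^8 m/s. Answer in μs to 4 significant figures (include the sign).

Δt' ≈ -38.94 μs

γ = 1/√(1 − 0.8766²) = 2.07805
Δt' = γ(Δt − vΔx/c²) = 2.07805 × (7.686 μs − 0.8766×9038 m / (2.998×10^8 m/s))
= 2.07805 × (-18.7407 μs) = -38.94 μs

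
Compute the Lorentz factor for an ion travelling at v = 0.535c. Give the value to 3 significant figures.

γ = 1/√(1 − β²) = 1/√(1 − 0.535²) = 1/√(0.71378) = 1.18

γ ≈ 1.18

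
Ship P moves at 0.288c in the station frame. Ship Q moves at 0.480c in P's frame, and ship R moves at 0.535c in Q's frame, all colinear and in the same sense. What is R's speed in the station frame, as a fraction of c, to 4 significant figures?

Compose boost 2: (0.480 + 0.288)/(1 + 0.480×0.288) = 0.7680/1.13824 = 0.674726
Compose boost 3: (0.535 + 0.674726)/(1 + 0.535×0.674726) = 1.20973/1.36098 = 0.8889

u ≈ 0.8889c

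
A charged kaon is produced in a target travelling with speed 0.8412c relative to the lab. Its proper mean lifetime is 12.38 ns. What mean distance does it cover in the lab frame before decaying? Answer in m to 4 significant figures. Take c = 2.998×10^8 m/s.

d ≈ 5.774 m

γ = 1/√(1 − 0.8412²) = 1.84937
Dilated lifetime: Δt = γτ₀ = 1.84937 × 12.38 ns = 22.8952 ns
d = vΔt = 0.8412c × 22.8952 ns = 2.52192×10^8 m/s × 2.28952×10^-8 s = 5.774 m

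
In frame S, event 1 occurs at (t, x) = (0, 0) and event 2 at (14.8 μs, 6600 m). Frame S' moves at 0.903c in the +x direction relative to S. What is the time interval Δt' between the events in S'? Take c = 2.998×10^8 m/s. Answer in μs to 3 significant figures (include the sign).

γ = 1/√(1 − 0.903²) = 2.3275
Δt' = γ(Δt − vΔx/c²) = 2.3275 × (14.8 μs − 0.903×6600 m / (2.998×10^8 m/s))
= 2.3275 × (-5.0793 μs) = -11.8 μs

Δt' ≈ -11.8 μs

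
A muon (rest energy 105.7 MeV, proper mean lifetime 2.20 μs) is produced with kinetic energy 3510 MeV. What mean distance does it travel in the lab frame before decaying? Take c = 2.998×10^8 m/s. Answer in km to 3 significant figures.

d ≈ 22.6 km

γ = 1 + K/(m₀c²) = 1 + 3510/105.7 = 34.207
β = √(1 − 1/γ²) = 0.99957
Dilated lifetime: γτ₀ = 34.207 × 2.20 μs = 75.256 μs
d = βc·γτ₀ = 0.99957 × (2.998×10^8 m/s) × 7.5256×10^-5 s = 22.6 km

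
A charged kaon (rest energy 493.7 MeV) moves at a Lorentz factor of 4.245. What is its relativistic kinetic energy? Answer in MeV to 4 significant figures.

K ≈ 1602 MeV

γ = 4.245 (given)
K = (γ − 1)m₀c² = (4.245 − 1) × 493.7 MeV = 3.24500 × 493.7 MeV = 1602 MeV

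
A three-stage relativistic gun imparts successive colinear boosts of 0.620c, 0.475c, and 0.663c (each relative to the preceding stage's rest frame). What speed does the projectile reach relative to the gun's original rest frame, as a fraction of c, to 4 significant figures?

Compose boost 2: (0.475 + 0.620)/(1 + 0.475×0.620) = 1.095/1.29450 = 0.845886
Compose boost 3: (0.663 + 0.845886)/(1 + 0.663×0.845886) = 1.50889/1.56082 = 0.9667

u ≈ 0.9667c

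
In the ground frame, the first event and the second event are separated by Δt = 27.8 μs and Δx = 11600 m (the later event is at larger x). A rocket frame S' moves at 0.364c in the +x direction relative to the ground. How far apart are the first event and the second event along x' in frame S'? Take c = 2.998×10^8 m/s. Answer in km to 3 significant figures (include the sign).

Δx' ≈ 9.20 km

γ = 1/√(1 − 0.364²) = 1.0737
Δx' = γ(Δx − vΔt) = 1.0737 × (11600 m − 0.364×(2.998×10^8 m/s)×27.8×10^-6 s)
= 1.0737 × (8566.3 m) = 9.20 km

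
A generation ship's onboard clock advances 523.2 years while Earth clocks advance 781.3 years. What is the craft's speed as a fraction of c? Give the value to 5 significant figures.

γ = Δt/τ₀ = 781.3/523.2 = 1.493310
β = √(1 − 1/γ²) = √(1 − 1/1.493310²) = 0.74267

β ≈ 0.74267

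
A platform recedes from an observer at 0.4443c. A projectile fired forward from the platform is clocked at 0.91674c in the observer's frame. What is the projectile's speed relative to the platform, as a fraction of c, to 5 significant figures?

u' ≈ 0.79711c

Inverse velocity addition: u' = (u − v)/(1 − uv/c²)
= (0.91674 − 0.4443)/(1 − 0.91674×0.4443) = 0.47244/0.5926924 = 0.79711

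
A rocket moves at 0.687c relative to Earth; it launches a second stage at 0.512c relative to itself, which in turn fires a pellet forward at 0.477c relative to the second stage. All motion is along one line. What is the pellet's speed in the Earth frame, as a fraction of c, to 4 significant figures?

Compose boost 2: (0.512 + 0.687)/(1 + 0.512×0.687) = 1.199/1.35174 = 0.887002
Compose boost 3: (0.477 + 0.887002)/(1 + 0.477×0.887002) = 1.36400/1.42310 = 0.9585

u ≈ 0.9585c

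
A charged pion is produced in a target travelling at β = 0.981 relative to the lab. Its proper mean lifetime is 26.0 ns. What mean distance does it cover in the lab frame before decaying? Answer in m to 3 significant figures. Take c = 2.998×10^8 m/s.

d ≈ 39.4 m

γ = 1/√(1 − 0.981²) = 5.1544
Dilated lifetime: Δt = γτ₀ = 5.1544 × 26.0 ns = 134.02 ns
d = vΔt = 0.981c × 134.02 ns = 2.9410×10^8 m/s × 1.3402×10^-7 s = 39.4 m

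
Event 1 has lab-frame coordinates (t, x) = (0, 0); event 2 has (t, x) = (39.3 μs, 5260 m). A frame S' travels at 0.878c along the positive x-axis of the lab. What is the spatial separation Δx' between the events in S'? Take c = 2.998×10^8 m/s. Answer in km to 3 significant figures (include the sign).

γ = 1/√(1 − 0.878²) = 2.0892
Δx' = γ(Δx − vΔt) = 2.0892 × (5260 m − 0.878×(2.998×10^8 m/s)×39.3×10^-6 s)
= 2.0892 × (-5084.7 m) = -10.6 km

Δx' ≈ -10.6 km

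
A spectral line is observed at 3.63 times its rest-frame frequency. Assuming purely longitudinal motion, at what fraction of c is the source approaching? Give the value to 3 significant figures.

f_obs/f_src = √((1+β)/(1−β)) = 3.63  ⇒  (1+β)/(1−β) = 13.177
β = |1 − D²|/(1 + D²) = |1 − 13.177|/(1 + 13.177) = 0.859

β ≈ 0.859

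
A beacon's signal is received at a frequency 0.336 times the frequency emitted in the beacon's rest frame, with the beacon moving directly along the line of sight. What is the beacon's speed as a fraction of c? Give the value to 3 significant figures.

f_obs/f_src = √((1−β)/(1+β)) = 0.336  ⇒  (1−β)/(1+β) = 0.11290
β = |1 − D²|/(1 + D²) = |1 − 0.11290|/(1 + 0.11290) = 0.797

β ≈ 0.797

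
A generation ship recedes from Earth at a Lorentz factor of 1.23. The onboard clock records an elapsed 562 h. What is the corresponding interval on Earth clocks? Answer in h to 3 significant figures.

Δt ≈ 691 h

γ = 1.23 (given)
Time dilation: Δt = γτ₀ = 1.23 × 562 h = 691 h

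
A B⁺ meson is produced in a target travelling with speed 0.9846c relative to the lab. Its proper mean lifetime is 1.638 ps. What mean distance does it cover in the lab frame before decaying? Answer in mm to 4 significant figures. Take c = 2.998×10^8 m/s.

γ = 1/√(1 − 0.9846²) = 5.72009
Dilated lifetime: Δt = γτ₀ = 5.72009 × 1.638 ps = 9.36951 ps
d = vΔt = 0.9846c × 9.36951 ps = 2.95183×10^8 m/s × 9.36951×10^-12 s = 2.766 mm

d ≈ 2.766 mm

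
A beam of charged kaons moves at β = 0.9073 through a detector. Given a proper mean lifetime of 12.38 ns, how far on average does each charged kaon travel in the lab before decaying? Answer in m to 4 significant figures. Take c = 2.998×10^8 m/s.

γ = 1/√(1 − 0.9073²) = 2.37821
Dilated lifetime: Δt = γτ₀ = 2.37821 × 12.38 ns = 29.4423 ns
d = vΔt = 0.9073c × 29.4423 ns = 2.72009×10^8 m/s × 2.94423×10^-8 s = 8.009 m

d ≈ 8.009 m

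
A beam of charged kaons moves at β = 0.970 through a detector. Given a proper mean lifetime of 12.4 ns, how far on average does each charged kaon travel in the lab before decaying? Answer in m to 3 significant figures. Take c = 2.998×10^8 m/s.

γ = 1/√(1 − 0.970²) = 4.1135
Dilated lifetime: Δt = γτ₀ = 4.1135 × 12.4 ns = 51.007 ns
d = vΔt = 0.970c × 51.007 ns = 2.9081×10^8 m/s × 5.1007×10^-8 s = 14.8 m

d ≈ 14.8 m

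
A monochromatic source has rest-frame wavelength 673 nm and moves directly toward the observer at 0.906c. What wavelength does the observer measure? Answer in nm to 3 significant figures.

Relativistic Doppler: λ_obs = λ_src √((1−β)/(1+β))
= 673 × √(0.094000/1.9060) = 673 × 0.22208 = 149 nm

λ_obs ≈ 149 nm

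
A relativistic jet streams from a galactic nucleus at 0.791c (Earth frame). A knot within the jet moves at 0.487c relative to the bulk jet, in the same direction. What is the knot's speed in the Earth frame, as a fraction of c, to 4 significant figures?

u ≈ 0.9226c

Relativistic velocity addition: u = (u' + v)/(1 + u'v/c²)
= (0.487 + 0.791)/(1 + 0.487×0.791) = 1.278/1.38522 = 0.9226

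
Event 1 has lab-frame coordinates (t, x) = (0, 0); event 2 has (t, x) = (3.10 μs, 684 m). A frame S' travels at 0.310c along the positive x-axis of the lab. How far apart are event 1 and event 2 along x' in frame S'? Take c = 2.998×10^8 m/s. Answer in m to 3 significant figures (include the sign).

γ = 1/√(1 − 0.310²) = 1.0518
Δx' = γ(Δx − vΔt) = 1.0518 × (684 m − 0.310×(2.998×10^8 m/s)×3.10×10^-6 s)
= 1.0518 × (395.89 m) = 416 m

Δx' ≈ 416 m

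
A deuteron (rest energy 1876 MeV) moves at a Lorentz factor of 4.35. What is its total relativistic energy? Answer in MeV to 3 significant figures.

γ = 4.35 (given)
E = γm₀c² = 4.35 × 1876 MeV = 8160 MeV

E ≈ 8160 MeV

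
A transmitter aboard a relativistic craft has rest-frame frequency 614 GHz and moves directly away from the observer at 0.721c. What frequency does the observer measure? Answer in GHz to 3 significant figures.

Relativistic Doppler: f_obs = f_src √((1−β)/(1+β))
= 614 × √(0.27900/1.7210) = 614 × 0.40264 = 247 GHz

f_obs ≈ 247 GHz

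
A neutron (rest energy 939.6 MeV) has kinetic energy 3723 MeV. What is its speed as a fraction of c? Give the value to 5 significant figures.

γ = 1 + K/(m₀c²) = 1 + 3723/939.6 = 4.962324
β = √(1 − 1/γ²) = 0.97948

β ≈ 0.97948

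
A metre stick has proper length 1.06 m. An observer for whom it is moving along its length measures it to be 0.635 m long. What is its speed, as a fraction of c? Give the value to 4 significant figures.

γ = L₀/L = 1.06/0.635 = 1.66929
β = √(1 − 1/γ²) = 0.8007

β ≈ 0.8007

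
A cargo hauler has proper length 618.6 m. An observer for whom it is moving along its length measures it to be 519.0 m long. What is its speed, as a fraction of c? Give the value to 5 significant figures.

β ≈ 0.54414

γ = L₀/L = 618.6/519.0 = 1.191908
β = √(1 − 1/γ²) = 0.54414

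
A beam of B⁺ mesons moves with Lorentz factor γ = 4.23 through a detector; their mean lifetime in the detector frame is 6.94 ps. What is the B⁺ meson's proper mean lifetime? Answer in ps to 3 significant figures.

τ₀ ≈ 1.64 ps

γ = 4.23 (given)
Proper time: τ₀ = Δt/γ = 6.94/4.23 = 1.64 ps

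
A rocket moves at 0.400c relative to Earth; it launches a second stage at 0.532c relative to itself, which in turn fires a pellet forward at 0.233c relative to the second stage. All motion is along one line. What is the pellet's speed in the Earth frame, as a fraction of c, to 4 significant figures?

u ≈ 0.8494c

Compose boost 2: (0.532 + 0.400)/(1 + 0.532×0.400) = 0.9320/1.21280 = 0.768470
Compose boost 3: (0.233 + 0.768470)/(1 + 0.233×0.768470) = 1.00147/1.17905 = 0.8494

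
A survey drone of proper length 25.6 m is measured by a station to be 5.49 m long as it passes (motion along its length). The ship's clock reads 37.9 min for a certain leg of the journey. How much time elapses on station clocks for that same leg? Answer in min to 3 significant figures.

Length contraction ⇒ γ = L₀/L = 25.6/5.49 = 4.6630
Time dilation: Δt = γτ₀ = 4.6630 × 37.9 min = 177 min

Δt ≈ 177 min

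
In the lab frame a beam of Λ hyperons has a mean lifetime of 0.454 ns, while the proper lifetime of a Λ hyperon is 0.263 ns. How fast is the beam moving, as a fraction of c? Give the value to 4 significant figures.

β ≈ 0.8151

γ = Δt/τ₀ = 0.454/0.263 = 1.72624
β = √(1 − 1/γ²) = √(1 − 1/1.72624²) = 0.8151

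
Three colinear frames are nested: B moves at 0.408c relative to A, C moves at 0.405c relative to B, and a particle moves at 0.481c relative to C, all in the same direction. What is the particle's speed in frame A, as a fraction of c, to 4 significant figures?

Compose boost 2: (0.405 + 0.408)/(1 + 0.405×0.408) = 0.8130/1.16524 = 0.697710
Compose boost 3: (0.481 + 0.697710)/(1 + 0.481×0.697710) = 1.17871/1.33560 = 0.8825

u ≈ 0.8825c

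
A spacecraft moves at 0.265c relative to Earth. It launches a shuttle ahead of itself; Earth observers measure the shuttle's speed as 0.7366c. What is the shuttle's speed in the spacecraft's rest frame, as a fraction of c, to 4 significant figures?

u' ≈ 0.5860c

Inverse velocity addition: u' = (u − v)/(1 − uv/c²)
= (0.7366 − 0.265)/(1 − 0.7366×0.265) = 0.4716/0.804801 = 0.5860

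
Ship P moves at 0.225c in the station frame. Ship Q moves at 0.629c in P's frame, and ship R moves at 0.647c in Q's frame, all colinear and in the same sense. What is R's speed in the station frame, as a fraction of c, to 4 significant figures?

Compose boost 2: (0.629 + 0.225)/(1 + 0.629×0.225) = 0.8540/1.14153 = 0.748122
Compose boost 3: (0.647 + 0.748122)/(1 + 0.647×0.748122) = 1.39512/1.48403 = 0.9401

u ≈ 0.9401c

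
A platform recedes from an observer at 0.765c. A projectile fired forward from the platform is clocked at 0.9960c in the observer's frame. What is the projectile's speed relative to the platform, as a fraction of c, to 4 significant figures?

u' ≈ 0.9703c

Inverse velocity addition: u' = (u − v)/(1 − uv/c²)
= (0.9960 − 0.765)/(1 − 0.9960×0.765) = 0.2310/0.238060 = 0.9703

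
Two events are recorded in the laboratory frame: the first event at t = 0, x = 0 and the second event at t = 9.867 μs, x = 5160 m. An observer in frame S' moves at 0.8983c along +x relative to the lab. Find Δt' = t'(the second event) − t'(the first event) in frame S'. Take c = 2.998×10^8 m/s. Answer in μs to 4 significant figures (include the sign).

γ = 1/√(1 − 0.8983²) = 2.27592
Δt' = γ(Δt − vΔx/c²) = 2.27592 × (9.867 μs − 0.8983×5160 m / (2.998×10^8 m/s))
= 2.27592 × (-5.59407 μs) = -12.73 μs

Δt' ≈ -12.73 μs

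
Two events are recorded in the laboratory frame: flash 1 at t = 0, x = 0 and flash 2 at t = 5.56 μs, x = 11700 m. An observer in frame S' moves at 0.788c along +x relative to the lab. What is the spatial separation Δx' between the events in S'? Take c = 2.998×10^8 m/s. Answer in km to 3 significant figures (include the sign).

γ = 1/√(1 − 0.788²) = 1.6242
Δx' = γ(Δx − vΔt) = 1.6242 × (11700 m − 0.788×(2.998×10^8 m/s)×5.56×10^-6 s)
= 1.6242 × (10386 m) = 16.9 km

Δx' ≈ 16.9 km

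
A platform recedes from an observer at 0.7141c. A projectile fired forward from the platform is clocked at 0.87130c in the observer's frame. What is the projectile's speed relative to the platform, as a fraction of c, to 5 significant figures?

u' ≈ 0.41609c

Inverse velocity addition: u' = (u − v)/(1 − uv/c²)
= (0.87130 − 0.7141)/(1 − 0.87130×0.7141) = 0.15720/0.3778047 = 0.41609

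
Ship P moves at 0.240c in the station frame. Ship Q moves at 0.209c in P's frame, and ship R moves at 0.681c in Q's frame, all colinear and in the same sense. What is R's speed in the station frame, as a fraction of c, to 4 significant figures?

u ≈ 0.8586c

Compose boost 2: (0.209 + 0.240)/(1 + 0.209×0.240) = 0.4490/1.05016 = 0.427554
Compose boost 3: (0.681 + 0.427554)/(1 + 0.681×0.427554) = 1.10855/1.29116 = 0.8586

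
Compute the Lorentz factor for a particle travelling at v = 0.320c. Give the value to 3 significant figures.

γ = 1/√(1 − β²) = 1/√(1 − 0.320²) = 1/√(0.89760) = 1.06

γ ≈ 1.06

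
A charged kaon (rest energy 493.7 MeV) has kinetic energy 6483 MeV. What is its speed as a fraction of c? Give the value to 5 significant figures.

β ≈ 0.99749

γ = 1 + K/(m₀c²) = 1 + 6483/493.7 = 14.13146
β = √(1 − 1/γ²) = 0.99749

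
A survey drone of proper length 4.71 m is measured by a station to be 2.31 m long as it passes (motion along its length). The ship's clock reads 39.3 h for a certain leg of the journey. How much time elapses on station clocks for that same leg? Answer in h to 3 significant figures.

Length contraction ⇒ γ = L₀/L = 4.71/2.31 = 2.0390
Time dilation: Δt = γτ₀ = 2.0390 × 39.3 h = 80.1 h

Δt ≈ 80.1 h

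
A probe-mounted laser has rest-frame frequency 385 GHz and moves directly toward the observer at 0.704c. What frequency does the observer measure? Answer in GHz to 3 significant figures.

f_obs ≈ 924 GHz

Relativistic Doppler: f_obs = f_src √((1+β)/(1−β))
= 385 × √(1.7040/0.29600) = 385 × 2.3993 = 924 GHz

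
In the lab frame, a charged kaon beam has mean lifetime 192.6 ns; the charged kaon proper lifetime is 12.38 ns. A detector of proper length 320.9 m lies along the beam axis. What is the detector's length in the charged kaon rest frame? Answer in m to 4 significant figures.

L ≈ 20.63 m

Time dilation ⇒ γ = Δt/τ₀ = 192.6/12.38 = 15.5574
Length contraction: L = L₀/γ = 320.9/15.5574 = 20.63 m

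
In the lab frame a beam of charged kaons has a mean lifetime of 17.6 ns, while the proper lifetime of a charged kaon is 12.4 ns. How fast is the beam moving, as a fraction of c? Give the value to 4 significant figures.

γ = Δt/τ₀ = 17.6/12.4 = 1.41935
β = √(1 − 1/γ²) = √(1 − 1/1.41935²) = 0.7097

β ≈ 0.7097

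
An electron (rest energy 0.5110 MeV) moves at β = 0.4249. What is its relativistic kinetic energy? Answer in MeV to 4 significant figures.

γ = 1/√(1 − 0.4249²) = 1.10468
K = (γ − 1)m₀c² = (1.10468 − 1) × 0.5110 MeV = 0.104679 × 0.5110 MeV = 0.05349 MeV

K ≈ 0.05349 MeV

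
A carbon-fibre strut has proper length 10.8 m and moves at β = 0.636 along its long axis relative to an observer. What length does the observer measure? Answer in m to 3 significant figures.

L ≈ 8.33 m

γ = 1/√(1 − 0.636²) = 1.2959
Length contraction: L = L₀/γ = 10.8/1.2959 = 8.33 m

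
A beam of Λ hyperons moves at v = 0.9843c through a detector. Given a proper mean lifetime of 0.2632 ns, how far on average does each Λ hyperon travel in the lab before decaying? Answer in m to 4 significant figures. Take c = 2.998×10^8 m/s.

γ = 1/√(1 − 0.9843²) = 5.66561
Dilated lifetime: Δt = γτ₀ = 5.66561 × 0.2632 ns = 1.49119 ns
d = vΔt = 0.9843c × 1.49119 ns = 2.95093×10^8 m/s × 1.49119×10^-9 s = 0.4400 m

d ≈ 0.4400 m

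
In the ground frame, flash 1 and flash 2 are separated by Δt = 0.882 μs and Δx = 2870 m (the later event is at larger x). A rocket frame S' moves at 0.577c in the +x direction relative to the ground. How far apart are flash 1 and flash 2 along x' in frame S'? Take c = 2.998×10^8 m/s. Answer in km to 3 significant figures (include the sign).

γ = 1/√(1 − 0.577²) = 1.2244
Δx' = γ(Δx − vΔt) = 1.2244 × (2870 m − 0.577×(2.998×10^8 m/s)×0.882×10^-6 s)
= 1.2244 × (2717.4 m) = 3.33 km

Δx' ≈ 3.33 km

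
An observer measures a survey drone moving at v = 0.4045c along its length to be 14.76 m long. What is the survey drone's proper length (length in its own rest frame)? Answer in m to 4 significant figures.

γ = 1/√(1 − 0.4045²) = 1.09345
L₀ = γL = 1.09345 × 14.76 = 16.14 m

L₀ ≈ 16.14 m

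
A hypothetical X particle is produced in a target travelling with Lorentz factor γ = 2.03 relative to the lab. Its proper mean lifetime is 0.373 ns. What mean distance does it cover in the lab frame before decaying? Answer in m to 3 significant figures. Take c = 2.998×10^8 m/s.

d ≈ 0.198 m

β = √(1 − 1/γ²) = √(1 − 1/2.03²) = 0.87025
Dilated lifetime: Δt = γτ₀ = 2.03 × 0.373 ns = 0.75719 ns
d = vΔt = 0.87025c × 0.75719 ns = 2.6090×10^8 m/s × 7.5719×10^-10 s = 0.198 m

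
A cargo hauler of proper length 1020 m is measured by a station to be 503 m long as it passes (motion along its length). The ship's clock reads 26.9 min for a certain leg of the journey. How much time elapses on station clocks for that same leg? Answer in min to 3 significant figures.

Δt ≈ 54.5 min

Length contraction ⇒ γ = L₀/L = 1020/503 = 2.0278
Time dilation: Δt = γτ₀ = 2.0278 × 26.9 min = 54.5 min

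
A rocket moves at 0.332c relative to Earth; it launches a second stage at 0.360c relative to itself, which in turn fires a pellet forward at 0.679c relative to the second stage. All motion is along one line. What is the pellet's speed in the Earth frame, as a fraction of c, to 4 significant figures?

u ≈ 0.9137c

Compose boost 2: (0.360 + 0.332)/(1 + 0.360×0.332) = 0.6920/1.11952 = 0.618122
Compose boost 3: (0.679 + 0.618122)/(1 + 0.679×0.618122) = 1.29712/1.41970 = 0.9137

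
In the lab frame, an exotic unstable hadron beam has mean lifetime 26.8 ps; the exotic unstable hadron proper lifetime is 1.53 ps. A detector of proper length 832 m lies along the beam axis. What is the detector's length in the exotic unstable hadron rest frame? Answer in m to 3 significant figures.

L ≈ 47.5 m

Time dilation ⇒ γ = Δt/τ₀ = 26.8/1.53 = 17.516
Length contraction: L = L₀/γ = 832/17.516 = 47.5 m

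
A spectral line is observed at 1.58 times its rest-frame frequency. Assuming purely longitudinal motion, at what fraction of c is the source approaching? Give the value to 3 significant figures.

β ≈ 0.428

f_obs/f_src = √((1+β)/(1−β)) = 1.58  ⇒  (1+β)/(1−β) = 2.4964
β = |1 − D²|/(1 + D²) = |1 − 2.4964|/(1 + 2.4964) = 0.428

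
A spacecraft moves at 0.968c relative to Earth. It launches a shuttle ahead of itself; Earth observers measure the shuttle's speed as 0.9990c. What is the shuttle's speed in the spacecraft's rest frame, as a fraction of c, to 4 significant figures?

u' ≈ 0.9403c

Inverse velocity addition: u' = (u − v)/(1 − uv/c²)
= (0.9990 − 0.968)/(1 − 0.9990×0.968) = 0.03100/0.0329680 = 0.9403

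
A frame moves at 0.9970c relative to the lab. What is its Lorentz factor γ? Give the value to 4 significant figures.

γ = 1/√(1 − β²) = 1/√(1 − 0.9970²) = 1/√(0.00599100) = 12.92

γ ≈ 12.92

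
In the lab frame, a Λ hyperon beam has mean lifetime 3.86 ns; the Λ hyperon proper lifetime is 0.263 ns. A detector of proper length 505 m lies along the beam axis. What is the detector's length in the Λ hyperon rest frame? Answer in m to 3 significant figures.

L ≈ 34.4 m

Time dilation ⇒ γ = Δt/τ₀ = 3.86/0.263 = 14.677
Length contraction: L = L₀/γ = 505/14.677 = 34.4 m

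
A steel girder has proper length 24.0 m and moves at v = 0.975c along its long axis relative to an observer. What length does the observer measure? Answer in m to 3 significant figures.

γ = 1/√(1 − 0.975²) = 4.5004
Length contraction: L = L₀/γ = 24.0/4.5004 = 5.33 m

L ≈ 5.33 m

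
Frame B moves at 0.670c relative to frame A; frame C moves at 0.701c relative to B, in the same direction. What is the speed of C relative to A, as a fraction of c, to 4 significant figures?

u ≈ 0.9329c

Compose boost 2: (0.701 + 0.670)/(1 + 0.701×0.670) = 1.371/1.46967 = 0.9329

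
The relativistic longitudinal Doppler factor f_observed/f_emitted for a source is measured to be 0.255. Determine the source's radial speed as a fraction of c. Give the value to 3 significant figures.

β ≈ 0.878

f_obs/f_src = √((1−β)/(1+β)) = 0.255  ⇒  (1−β)/(1+β) = 0.065025
β = |1 − D²|/(1 + D²) = |1 − 0.065025|/(1 + 0.065025) = 0.878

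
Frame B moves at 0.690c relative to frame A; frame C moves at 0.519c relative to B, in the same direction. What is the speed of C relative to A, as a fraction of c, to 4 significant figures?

Compose boost 2: (0.519 + 0.690)/(1 + 0.519×0.690) = 1.209/1.35811 = 0.8902

u ≈ 0.8902c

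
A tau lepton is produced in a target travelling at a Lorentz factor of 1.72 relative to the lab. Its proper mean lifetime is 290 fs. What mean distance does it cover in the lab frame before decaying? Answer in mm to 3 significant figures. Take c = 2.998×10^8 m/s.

d ≈ 0.122 mm

β = √(1 − 1/γ²) = √(1 − 1/1.72²) = 0.81362
Dilated lifetime: Δt = γτ₀ = 1.72 × 290 fs = 498.80 fs
d = vΔt = 0.81362c × 498.80 fs = 2.4392×10^8 m/s × 4.9880×10^-13 s = 0.122 mm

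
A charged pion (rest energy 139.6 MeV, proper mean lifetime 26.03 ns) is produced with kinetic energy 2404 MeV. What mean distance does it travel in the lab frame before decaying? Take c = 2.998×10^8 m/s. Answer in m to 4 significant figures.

γ = 1 + K/(m₀c²) = 1 + 2404/139.6 = 18.2206
β = √(1 − 1/γ²) = 0.998493
Dilated lifetime: γτ₀ = 18.2206 × 26.03 ns = 474.283 ns
d = βc·γτ₀ = 0.998493 × (2.998×10^8 m/s) × 4.74283×10^-7 s = 142.0 m

d ≈ 142.0 m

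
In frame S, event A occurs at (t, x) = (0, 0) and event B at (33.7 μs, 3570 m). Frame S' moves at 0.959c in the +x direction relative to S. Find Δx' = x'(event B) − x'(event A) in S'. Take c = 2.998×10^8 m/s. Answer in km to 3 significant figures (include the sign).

Δx' ≈ -21.6 km

γ = 1/√(1 − 0.959²) = 3.5285
Δx' = γ(Δx − vΔt) = 3.5285 × (3570 m − 0.959×(2.998×10^8 m/s)×33.7×10^-6 s)
= 3.5285 × (-6119.0 m) = -21.6 km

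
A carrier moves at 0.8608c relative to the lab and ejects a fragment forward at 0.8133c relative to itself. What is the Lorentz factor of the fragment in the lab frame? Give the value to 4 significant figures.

γ ≈ 5.741

u_lab = (0.8133 + 0.8608)/(1 + 0.8133×0.8608) = 1.6741/1.700089 = 0.9847134
γ = 1/√(1 − 0.9847134²) = 5.741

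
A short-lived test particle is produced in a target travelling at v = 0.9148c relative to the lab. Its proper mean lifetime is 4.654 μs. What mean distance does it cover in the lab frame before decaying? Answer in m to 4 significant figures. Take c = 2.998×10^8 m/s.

d ≈ 3160 m

γ = 1/√(1 − 0.9148²) = 2.47582
Dilated lifetime: Δt = γτ₀ = 2.47582 × 4.654 μs = 11.5225 μs
d = vΔt = 0.9148c × 11.5225 μs = 2.74257×10^8 m/s × 1.15225×10^-5 s = 3160 m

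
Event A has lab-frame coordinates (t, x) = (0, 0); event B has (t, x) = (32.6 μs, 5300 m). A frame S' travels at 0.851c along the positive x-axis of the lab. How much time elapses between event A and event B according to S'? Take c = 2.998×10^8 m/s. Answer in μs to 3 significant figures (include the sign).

Δt' ≈ 33.4 μs

γ = 1/√(1 − 0.851²) = 1.9042
Δt' = γ(Δt − vΔx/c²) = 1.9042 × (32.6 μs − 0.851×5300 m / (2.998×10^8 m/s))
= 1.9042 × (17.556 μs) = 33.4 μs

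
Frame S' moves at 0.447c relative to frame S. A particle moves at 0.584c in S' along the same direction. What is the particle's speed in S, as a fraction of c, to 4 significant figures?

u ≈ 0.8176c

Relativistic velocity addition: u = (u' + v)/(1 + u'v/c²)
= (0.584 + 0.447)/(1 + 0.584×0.447) = 1.031/1.26105 = 0.8176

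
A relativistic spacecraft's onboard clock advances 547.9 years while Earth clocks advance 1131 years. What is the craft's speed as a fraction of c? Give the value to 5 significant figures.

γ = Δt/τ₀ = 1131/547.9 = 2.064245
β = √(1 − 1/γ²) = √(1 − 1/2.064245²) = 0.87483

β ≈ 0.87483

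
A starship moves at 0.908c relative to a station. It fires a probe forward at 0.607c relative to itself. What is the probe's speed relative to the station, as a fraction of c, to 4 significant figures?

u ≈ 0.9767c

Relativistic velocity addition: u = (u' + v)/(1 + u'v/c²)
= (0.607 + 0.908)/(1 + 0.607×0.908) = 1.515/1.55116 = 0.9767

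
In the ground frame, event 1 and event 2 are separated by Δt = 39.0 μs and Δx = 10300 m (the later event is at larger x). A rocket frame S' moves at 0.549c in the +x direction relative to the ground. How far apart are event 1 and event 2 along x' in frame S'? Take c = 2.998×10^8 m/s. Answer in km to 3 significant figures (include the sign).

γ = 1/√(1 − 0.549²) = 1.1964
Δx' = γ(Δx − vΔt) = 1.1964 × (10300 m − 0.549×(2.998×10^8 m/s)×39.0×10^-6 s)
= 1.1964 × (3881.0 m) = 4.64 km

Δx' ≈ 4.64 km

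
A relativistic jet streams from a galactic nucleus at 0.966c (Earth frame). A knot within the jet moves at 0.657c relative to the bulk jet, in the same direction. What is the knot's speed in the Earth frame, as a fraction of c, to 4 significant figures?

u ≈ 0.9929c

Relativistic velocity addition: u = (u' + v)/(1 + u'v/c²)
= (0.657 + 0.966)/(1 + 0.657×0.966) = 1.623/1.63466 = 0.9929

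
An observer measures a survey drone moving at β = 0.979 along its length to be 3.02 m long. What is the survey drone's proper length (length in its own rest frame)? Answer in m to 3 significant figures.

γ = 1/√(1 − 0.979²) = 4.9053
L₀ = γL = 4.9053 × 3.02 = 14.8 m

L₀ ≈ 14.8 m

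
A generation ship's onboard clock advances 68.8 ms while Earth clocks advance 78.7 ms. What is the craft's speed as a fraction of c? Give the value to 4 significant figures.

β ≈ 0.4856

γ = Δt/τ₀ = 78.7/68.8 = 1.14390
β = √(1 − 1/γ²) = √(1 − 1/1.14390²) = 0.4856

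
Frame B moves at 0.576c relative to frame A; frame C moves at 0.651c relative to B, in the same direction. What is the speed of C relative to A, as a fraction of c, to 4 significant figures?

Compose boost 2: (0.651 + 0.576)/(1 + 0.651×0.576) = 1.227/1.37498 = 0.8924

u ≈ 0.8924c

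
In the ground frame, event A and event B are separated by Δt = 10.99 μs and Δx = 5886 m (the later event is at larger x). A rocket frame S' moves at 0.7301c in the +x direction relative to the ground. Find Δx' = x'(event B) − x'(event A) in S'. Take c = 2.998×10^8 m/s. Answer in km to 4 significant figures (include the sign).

γ = 1/√(1 − 0.7301²) = 1.46340
Δx' = γ(Δx − vΔt) = 1.46340 × (5886 m − 0.7301×(2.998×10^8 m/s)×10.99×10^-6 s)
= 1.46340 × (3480.47 m) = 5.093 km

Δx' ≈ 5.093 km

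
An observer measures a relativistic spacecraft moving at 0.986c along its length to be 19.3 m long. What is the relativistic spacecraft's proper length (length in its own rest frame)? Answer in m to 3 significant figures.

γ = 1/√(1 − 0.986²) = 5.9972
L₀ = γL = 5.9972 × 19.3 = 116 m

L₀ ≈ 116 m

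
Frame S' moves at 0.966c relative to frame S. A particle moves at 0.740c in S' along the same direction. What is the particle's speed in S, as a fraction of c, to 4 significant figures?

u ≈ 0.9948c

Relativistic velocity addition: u = (u' + v)/(1 + u'v/c²)
= (0.740 + 0.966)/(1 + 0.740×0.966) = 1.706/1.71484 = 0.9948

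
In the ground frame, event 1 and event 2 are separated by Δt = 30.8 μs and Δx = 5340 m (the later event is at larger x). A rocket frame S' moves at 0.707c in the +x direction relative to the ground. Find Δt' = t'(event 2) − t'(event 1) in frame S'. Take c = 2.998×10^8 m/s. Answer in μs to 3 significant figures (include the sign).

γ = 1/√(1 − 0.707²) = 1.4140
Δt' = γ(Δt − vΔx/c²) = 1.4140 × (30.8 μs − 0.707×5340 m / (2.998×10^8 m/s))
= 1.4140 × (18.207 μs) = 25.7 μs

Δt' ≈ 25.7 μs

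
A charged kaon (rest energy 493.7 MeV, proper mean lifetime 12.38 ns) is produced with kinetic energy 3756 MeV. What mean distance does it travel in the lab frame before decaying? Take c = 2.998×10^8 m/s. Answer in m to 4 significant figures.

γ = 1 + K/(m₀c²) = 1 + 3756/493.7 = 8.60786
β = √(1 − 1/γ²) = 0.993229
Dilated lifetime: γτ₀ = 8.60786 × 12.38 ns = 106.565 ns
d = βc·γτ₀ = 0.993229 × (2.998×10^8 m/s) × 1.06565×10^-7 s = 31.73 m

d ≈ 31.73 m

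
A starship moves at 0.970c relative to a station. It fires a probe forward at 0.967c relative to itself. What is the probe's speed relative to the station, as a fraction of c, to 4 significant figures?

u ≈ 0.9995c

Relativistic velocity addition: u = (u' + v)/(1 + u'v/c²)
= (0.967 + 0.970)/(1 + 0.967×0.970) = 1.937/1.93799 = 0.9995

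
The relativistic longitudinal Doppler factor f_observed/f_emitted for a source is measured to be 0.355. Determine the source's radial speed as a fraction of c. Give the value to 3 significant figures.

β ≈ 0.776

f_obs/f_src = √((1−β)/(1+β)) = 0.355  ⇒  (1−β)/(1+β) = 0.12602
β = |1 − D²|/(1 + D²) = |1 − 0.12602|/(1 + 0.12602) = 0.776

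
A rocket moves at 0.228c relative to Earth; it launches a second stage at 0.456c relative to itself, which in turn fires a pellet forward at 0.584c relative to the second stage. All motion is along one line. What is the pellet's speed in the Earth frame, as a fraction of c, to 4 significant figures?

Compose boost 2: (0.456 + 0.228)/(1 + 0.456×0.228) = 0.6840/1.10397 = 0.619583
Compose boost 3: (0.584 + 0.619583)/(1 + 0.584×0.619583) = 1.20358/1.36184 = 0.8838

u ≈ 0.8838c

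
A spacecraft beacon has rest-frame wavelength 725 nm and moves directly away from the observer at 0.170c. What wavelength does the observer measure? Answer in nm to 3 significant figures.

Relativistic Doppler: λ_obs = λ_src √((1+β)/(1−β))
= 725 × √(1.1700/0.83000) = 725 × 1.1873 = 861 nm

λ_obs ≈ 861 nm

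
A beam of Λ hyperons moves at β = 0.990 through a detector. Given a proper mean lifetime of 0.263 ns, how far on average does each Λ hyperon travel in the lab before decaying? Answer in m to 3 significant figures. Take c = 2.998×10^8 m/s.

d ≈ 0.553 m

γ = 1/√(1 − 0.990²) = 7.0888
Dilated lifetime: Δt = γτ₀ = 7.0888 × 0.263 ns = 1.8644 ns
d = vΔt = 0.990c × 1.8644 ns = 2.9680×10^8 m/s × 1.8644×10^-9 s = 0.553 m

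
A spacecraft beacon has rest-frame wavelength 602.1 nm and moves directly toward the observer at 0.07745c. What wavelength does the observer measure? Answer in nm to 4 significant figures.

λ_obs ≈ 557.1 nm

Relativistic Doppler: λ_obs = λ_src √((1−β)/(1+β))
= 602.1 × √(0.922550/1.07745) = 602.1 × 0.925329 = 557.1 nm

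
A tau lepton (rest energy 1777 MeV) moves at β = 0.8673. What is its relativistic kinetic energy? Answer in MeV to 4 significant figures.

K ≈ 1793 MeV

γ = 1/√(1 − 0.8673²) = 2.00890
K = (γ − 1)m₀c² = (2.00890 − 1) × 1777 MeV = 1.00890 × 1777 MeV = 1793 MeV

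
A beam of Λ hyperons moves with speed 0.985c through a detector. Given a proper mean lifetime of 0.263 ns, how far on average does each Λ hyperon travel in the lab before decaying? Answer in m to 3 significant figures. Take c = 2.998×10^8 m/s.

γ = 1/√(1 − 0.985²) = 5.7953
Dilated lifetime: Δt = γτ₀ = 5.7953 × 0.263 ns = 1.5242 ns
d = vΔt = 0.985c × 1.5242 ns = 2.9530×10^8 m/s × 1.5242×10^-9 s = 0.450 m

d ≈ 0.450 m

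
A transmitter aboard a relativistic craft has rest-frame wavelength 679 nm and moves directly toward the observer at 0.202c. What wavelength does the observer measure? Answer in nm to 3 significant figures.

Relativistic Doppler: λ_obs = λ_src √((1−β)/(1+β))
= 679 × √(0.79800/1.2020) = 679 × 0.81480 = 553 nm

λ_obs ≈ 553 nm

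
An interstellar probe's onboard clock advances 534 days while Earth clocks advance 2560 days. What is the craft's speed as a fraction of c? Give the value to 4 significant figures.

γ = Δt/τ₀ = 2560/534 = 4.79401
β = √(1 − 1/γ²) = √(1 − 1/4.79401²) = 0.9780

β ≈ 0.9780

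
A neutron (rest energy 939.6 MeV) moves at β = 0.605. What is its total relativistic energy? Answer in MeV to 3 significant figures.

E ≈ 1180 MeV

γ = 1/√(1 − 0.605²) = 1.2559
E = γm₀c² = 1.2559 × 939.6 MeV = 1180 MeV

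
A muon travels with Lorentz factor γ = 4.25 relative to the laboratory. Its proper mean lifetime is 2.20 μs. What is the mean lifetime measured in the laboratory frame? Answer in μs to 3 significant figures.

Δt ≈ 9.35 μs

γ = 4.25 (given)
Time dilation: Δt = γτ₀ = 4.25 × 2.20 μs = 9.35 μs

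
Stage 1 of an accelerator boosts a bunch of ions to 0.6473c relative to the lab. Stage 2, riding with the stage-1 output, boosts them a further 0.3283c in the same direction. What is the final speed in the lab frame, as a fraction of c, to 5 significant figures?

Compose boost 2: (0.3283 + 0.6473)/(1 + 0.3283×0.6473) = 0.97560/1.212509 = 0.80461

u ≈ 0.80461c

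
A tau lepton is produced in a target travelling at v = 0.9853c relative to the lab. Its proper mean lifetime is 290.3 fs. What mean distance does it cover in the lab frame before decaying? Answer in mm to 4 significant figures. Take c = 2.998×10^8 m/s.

γ = 1/√(1 − 0.9853²) = 5.85367
Dilated lifetime: Δt = γτ₀ = 5.85367 × 290.3 fs = 1699.32 fs
d = vΔt = 0.9853c × 1699.32 fs = 2.95393×10^8 m/s × 1.69932×10^-12 s = 0.5020 mm

d ≈ 0.5020 mm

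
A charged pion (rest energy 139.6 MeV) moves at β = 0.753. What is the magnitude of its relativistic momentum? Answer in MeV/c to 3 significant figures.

p ≈ 160 MeV/c

γ = 1/√(1 − 0.753²) = 1.5197
p = γβm₀c = 1.5197 × 0.753 × 139.6 MeV/c = 160 MeV/c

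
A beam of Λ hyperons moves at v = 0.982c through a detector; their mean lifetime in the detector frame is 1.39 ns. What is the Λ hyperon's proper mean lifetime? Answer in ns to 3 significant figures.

τ₀ ≈ 0.263 ns

γ = 1/√(1 − 0.982²) = 5.2943
Proper time: τ₀ = Δt/γ = 1.39/5.2943 = 0.263 ns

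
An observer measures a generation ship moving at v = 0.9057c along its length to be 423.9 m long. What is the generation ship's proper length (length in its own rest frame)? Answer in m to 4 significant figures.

γ = 1/√(1 − 0.9057²) = 2.35894
L₀ = γL = 2.35894 × 423.9 = 1000 m

L₀ ≈ 1000 m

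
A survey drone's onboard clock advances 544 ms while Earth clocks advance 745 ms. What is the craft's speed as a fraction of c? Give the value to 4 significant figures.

γ = Δt/τ₀ = 745/544 = 1.36949
β = √(1 − 1/γ²) = √(1 − 1/1.36949²) = 0.6832

β ≈ 0.6832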